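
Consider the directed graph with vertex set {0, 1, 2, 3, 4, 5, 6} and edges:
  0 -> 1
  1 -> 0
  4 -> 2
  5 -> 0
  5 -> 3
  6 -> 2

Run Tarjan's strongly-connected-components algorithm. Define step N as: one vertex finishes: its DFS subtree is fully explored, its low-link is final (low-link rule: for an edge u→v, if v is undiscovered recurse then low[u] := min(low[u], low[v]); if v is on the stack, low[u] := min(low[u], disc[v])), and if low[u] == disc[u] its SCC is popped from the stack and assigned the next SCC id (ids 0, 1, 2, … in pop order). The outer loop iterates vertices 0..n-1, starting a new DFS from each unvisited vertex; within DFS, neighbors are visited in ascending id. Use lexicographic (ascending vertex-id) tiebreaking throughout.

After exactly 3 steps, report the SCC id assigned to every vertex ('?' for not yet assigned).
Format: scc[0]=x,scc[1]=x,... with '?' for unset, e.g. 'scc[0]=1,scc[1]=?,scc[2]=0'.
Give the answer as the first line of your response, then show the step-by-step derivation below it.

scc[0]=0,scc[1]=0,scc[2]=1,scc[3]=?,scc[4]=?,scc[5]=?,scc[6]=?

step 1: low=(low[0]=0,low[1]=0,low[2]=?,low[3]=?,low[4]=?,low[5]=?,low[6]=?); scc=(scc[0]=?,scc[1]=?,scc[2]=?,scc[3]=?,scc[4]=?,scc[5]=?,scc[6]=?)
step 2: low=(low[0]=0,low[1]=0,low[2]=?,low[3]=?,low[4]=?,low[5]=?,low[6]=?); scc=(scc[0]=0,scc[1]=0,scc[2]=?,scc[3]=?,scc[4]=?,scc[5]=?,scc[6]=?)
step 3: low=(low[0]=0,low[1]=0,low[2]=2,low[3]=?,low[4]=?,low[5]=?,low[6]=?); scc=(scc[0]=0,scc[1]=0,scc[2]=1,scc[3]=?,scc[4]=?,scc[5]=?,scc[6]=?)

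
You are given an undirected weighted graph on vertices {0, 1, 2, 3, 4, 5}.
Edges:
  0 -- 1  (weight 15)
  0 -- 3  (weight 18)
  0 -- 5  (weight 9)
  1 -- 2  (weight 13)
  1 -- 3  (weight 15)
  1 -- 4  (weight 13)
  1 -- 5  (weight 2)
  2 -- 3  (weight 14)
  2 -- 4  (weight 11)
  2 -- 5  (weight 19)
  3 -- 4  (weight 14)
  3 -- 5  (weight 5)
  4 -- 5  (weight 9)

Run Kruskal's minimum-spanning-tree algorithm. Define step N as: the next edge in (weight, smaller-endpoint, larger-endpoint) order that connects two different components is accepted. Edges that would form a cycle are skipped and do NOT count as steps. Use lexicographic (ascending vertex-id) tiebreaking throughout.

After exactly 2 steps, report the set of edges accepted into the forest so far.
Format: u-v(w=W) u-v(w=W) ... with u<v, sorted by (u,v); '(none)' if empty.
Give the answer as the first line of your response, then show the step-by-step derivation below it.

1-5(w=2) 3-5(w=5)

step 1: add edge 1-5 (w=2); MST = {1-5(w=2)}
step 2: add edge 3-5 (w=5); MST = {1-5(w=2) 3-5(w=5)}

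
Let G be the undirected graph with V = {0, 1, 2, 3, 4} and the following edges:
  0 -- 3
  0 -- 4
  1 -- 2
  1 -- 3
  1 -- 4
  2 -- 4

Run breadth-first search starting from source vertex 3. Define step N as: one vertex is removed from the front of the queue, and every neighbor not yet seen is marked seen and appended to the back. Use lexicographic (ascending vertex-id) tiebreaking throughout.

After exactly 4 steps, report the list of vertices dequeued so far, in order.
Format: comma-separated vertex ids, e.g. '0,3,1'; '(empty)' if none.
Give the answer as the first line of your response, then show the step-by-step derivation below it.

3,0,1,4

step 1: dequeue 3; queue=[0,1]; order=3
step 2: dequeue 0; queue=[1,4]; order=3,0
step 3: dequeue 1; queue=[4,2]; order=3,0,1
step 4: dequeue 4; queue=[2]; order=3,0,1,4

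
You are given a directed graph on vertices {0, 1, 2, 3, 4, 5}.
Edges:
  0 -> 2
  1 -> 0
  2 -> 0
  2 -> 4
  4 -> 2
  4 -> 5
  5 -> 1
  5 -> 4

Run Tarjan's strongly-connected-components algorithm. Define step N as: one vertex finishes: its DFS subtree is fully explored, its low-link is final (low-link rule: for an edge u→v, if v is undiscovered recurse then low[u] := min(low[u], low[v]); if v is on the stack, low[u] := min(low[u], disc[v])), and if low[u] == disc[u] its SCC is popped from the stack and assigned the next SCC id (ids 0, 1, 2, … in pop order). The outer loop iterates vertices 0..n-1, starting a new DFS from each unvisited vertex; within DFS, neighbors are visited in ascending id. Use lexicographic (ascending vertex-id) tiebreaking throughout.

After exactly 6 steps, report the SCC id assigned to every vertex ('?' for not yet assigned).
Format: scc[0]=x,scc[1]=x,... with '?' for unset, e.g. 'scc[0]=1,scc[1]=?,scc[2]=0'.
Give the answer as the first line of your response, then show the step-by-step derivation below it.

scc[0]=0,scc[1]=0,scc[2]=0,scc[3]=1,scc[4]=0,scc[5]=0

step 1: low=(low[0]=0,low[1]=0,low[2]=0,low[3]=?,low[4]=1,low[5]=3); scc=(scc[0]=?,scc[1]=?,scc[2]=?,scc[3]=?,scc[4]=?,scc[5]=?)
step 2: low=(low[0]=0,low[1]=0,low[2]=0,low[3]=?,low[4]=1,low[5]=0); scc=(scc[0]=?,scc[1]=?,scc[2]=?,scc[3]=?,scc[4]=?,scc[5]=?)
step 3: low=(low[0]=0,low[1]=0,low[2]=0,low[3]=?,low[4]=0,low[5]=0); scc=(scc[0]=?,scc[1]=?,scc[2]=?,scc[3]=?,scc[4]=?,scc[5]=?)
step 4: low=(low[0]=0,low[1]=0,low[2]=0,low[3]=?,low[4]=0,low[5]=0); scc=(scc[0]=?,scc[1]=?,scc[2]=?,scc[3]=?,scc[4]=?,scc[5]=?)
step 5: low=(low[0]=0,low[1]=0,low[2]=0,low[3]=?,low[4]=0,low[5]=0); scc=(scc[0]=0,scc[1]=0,scc[2]=0,scc[3]=?,scc[4]=0,scc[5]=0)
step 6: low=(low[0]=0,low[1]=0,low[2]=0,low[3]=5,low[4]=0,low[5]=0); scc=(scc[0]=0,scc[1]=0,scc[2]=0,scc[3]=1,scc[4]=0,scc[5]=0)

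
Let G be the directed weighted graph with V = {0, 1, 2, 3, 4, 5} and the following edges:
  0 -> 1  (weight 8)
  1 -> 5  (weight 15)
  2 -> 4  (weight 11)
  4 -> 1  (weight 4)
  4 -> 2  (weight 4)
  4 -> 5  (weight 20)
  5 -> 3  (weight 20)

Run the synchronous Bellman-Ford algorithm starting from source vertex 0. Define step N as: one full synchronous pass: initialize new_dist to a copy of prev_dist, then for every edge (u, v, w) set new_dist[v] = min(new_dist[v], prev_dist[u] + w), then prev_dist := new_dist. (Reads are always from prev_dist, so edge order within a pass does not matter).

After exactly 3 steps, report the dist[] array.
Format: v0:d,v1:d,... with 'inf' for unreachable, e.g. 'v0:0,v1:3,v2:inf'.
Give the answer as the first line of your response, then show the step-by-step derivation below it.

v0:0,v1:8,v2:inf,v3:43,v4:inf,v5:23

step 1: dist = v0:0,v1:8,v2:inf,v3:inf,v4:inf,v5:inf
step 2: dist = v0:0,v1:8,v2:inf,v3:inf,v4:inf,v5:23
step 3: dist = v0:0,v1:8,v2:inf,v3:43,v4:inf,v5:23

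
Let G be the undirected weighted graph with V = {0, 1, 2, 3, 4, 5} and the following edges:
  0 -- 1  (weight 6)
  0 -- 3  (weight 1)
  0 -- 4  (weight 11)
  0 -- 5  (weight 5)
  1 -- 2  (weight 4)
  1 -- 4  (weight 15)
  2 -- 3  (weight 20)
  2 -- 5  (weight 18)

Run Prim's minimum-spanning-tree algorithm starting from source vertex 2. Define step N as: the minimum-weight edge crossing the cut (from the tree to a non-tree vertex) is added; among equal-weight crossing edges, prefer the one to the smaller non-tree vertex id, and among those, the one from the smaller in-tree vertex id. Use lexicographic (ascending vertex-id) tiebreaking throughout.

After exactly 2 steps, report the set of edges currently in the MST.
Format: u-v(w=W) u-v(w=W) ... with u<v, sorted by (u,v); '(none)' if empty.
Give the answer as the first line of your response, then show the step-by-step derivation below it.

0-1(w=6) 1-2(w=4)

step 1: add edge 1-2 (w=4); MST = {1-2(w=4)}
step 2: add edge 0-1 (w=6); MST = {0-1(w=6) 1-2(w=4)}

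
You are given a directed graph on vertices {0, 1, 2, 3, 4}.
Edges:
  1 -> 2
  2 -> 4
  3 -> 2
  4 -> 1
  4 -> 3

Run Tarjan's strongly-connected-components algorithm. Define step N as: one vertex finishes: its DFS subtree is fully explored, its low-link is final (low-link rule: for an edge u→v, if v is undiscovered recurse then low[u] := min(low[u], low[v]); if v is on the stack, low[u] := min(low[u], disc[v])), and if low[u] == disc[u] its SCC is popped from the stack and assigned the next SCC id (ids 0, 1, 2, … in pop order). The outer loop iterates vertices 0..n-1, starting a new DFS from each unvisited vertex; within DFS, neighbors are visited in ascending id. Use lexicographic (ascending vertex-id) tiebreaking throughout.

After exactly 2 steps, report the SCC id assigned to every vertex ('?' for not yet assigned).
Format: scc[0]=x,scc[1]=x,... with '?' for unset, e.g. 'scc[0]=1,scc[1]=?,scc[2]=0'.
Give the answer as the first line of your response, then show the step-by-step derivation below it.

scc[0]=0,scc[1]=?,scc[2]=?,scc[3]=?,scc[4]=?

step 1: low=(low[0]=0,low[1]=?,low[2]=?,low[3]=?,low[4]=?); scc=(scc[0]=0,scc[1]=?,scc[2]=?,scc[3]=?,scc[4]=?)
step 2: low=(low[0]=0,low[1]=1,low[2]=2,low[3]=2,low[4]=1); scc=(scc[0]=0,scc[1]=?,scc[2]=?,scc[3]=?,scc[4]=?)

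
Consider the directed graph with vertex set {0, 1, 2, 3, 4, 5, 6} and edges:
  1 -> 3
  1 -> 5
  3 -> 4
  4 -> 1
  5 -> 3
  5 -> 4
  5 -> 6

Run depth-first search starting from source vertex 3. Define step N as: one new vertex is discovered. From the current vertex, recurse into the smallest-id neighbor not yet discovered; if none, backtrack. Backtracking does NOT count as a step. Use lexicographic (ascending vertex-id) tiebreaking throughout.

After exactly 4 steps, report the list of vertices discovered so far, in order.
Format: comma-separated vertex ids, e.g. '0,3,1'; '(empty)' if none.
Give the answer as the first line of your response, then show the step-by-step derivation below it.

3,4,1,5

step 1: discover 3; path=3; order=3
step 2: discover 4; path=3>4; order=3,4
step 3: discover 1; path=3>4>1; order=3,4,1
step 4: discover 5; path=3>4>1>5; order=3,4,1,5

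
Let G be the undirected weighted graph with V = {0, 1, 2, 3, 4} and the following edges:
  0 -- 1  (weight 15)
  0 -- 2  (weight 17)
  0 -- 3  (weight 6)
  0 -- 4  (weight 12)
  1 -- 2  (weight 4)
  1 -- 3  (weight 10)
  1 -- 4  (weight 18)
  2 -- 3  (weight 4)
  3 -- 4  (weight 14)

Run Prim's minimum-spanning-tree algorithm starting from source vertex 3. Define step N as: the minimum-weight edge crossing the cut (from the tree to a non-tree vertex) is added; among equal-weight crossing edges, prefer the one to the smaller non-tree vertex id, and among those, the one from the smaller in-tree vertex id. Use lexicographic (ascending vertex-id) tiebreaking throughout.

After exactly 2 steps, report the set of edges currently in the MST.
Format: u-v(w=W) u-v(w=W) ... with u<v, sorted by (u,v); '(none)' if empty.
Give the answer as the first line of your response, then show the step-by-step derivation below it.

1-2(w=4) 2-3(w=4)

step 1: add edge 2-3 (w=4); MST = {2-3(w=4)}
step 2: add edge 1-2 (w=4); MST = {1-2(w=4) 2-3(w=4)}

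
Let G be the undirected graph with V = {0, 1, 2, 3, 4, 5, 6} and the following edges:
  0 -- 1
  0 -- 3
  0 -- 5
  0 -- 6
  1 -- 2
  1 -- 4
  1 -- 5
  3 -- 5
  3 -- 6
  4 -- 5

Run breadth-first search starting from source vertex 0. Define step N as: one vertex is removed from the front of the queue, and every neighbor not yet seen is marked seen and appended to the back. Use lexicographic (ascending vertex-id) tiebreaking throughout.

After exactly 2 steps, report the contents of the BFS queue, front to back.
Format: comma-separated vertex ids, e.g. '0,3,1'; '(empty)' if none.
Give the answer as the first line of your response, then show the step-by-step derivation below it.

3,5,6,2,4

step 1: dequeue 0; queue=[1,3,5,6]; order=0
step 2: dequeue 1; queue=[3,5,6,2,4]; order=0,1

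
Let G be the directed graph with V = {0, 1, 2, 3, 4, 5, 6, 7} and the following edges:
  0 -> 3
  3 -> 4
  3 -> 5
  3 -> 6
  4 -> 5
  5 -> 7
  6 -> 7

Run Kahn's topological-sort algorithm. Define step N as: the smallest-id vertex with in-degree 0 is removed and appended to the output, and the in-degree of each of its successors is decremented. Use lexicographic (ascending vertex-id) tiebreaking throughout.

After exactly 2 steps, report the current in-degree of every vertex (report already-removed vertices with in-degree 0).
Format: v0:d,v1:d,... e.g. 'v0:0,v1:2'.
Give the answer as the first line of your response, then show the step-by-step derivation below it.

v0:0,v1:0,v2:0,v3:0,v4:1,v5:2,v6:1,v7:2

step 1: output 0; order=[0]; indeg=(0,0,0,0,1,2,1,2)
step 2: output 1; order=[0,1]; indeg=(0,0,0,0,1,2,1,2)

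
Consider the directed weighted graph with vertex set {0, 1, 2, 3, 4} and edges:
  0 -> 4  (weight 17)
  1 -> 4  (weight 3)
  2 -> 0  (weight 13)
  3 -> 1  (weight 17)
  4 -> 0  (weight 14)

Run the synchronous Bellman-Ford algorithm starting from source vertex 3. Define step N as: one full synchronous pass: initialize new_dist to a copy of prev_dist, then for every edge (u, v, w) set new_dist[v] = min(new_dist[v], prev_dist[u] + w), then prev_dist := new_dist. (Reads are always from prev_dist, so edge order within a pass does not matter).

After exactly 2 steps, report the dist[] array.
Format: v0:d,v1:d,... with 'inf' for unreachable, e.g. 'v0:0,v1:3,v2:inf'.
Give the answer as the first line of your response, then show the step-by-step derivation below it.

v0:inf,v1:17,v2:inf,v3:0,v4:20

step 1: dist = v0:inf,v1:17,v2:inf,v3:0,v4:inf
step 2: dist = v0:inf,v1:17,v2:inf,v3:0,v4:20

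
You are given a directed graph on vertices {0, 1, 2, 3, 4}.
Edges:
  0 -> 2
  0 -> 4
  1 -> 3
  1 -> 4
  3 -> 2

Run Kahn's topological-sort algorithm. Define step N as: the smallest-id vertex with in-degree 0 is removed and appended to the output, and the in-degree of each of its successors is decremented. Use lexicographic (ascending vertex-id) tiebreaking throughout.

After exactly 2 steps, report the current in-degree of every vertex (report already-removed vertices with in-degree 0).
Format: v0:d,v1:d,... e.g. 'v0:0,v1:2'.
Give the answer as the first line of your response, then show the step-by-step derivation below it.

v0:0,v1:0,v2:1,v3:0,v4:0

step 1: output 0; order=[0]; indeg=(0,0,1,1,1)
step 2: output 1; order=[0,1]; indeg=(0,0,1,0,0)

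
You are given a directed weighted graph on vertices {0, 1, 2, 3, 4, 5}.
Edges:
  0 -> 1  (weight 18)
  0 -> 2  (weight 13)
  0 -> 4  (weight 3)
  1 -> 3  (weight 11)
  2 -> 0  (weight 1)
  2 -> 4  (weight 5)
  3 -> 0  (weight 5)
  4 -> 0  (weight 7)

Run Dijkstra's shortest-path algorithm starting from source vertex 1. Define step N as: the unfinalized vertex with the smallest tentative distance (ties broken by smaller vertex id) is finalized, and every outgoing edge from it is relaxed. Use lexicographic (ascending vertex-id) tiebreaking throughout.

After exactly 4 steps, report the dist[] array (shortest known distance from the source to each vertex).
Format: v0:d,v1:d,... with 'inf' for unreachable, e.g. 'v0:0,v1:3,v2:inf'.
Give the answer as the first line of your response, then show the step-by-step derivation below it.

v0:16,v1:0,v2:29,v3:11,v4:19,v5:inf

step 1: dist = v0:inf,v1:0,v2:inf,v3:11,v4:inf,v5:inf
step 2: dist = v0:16,v1:0,v2:inf,v3:11,v4:inf,v5:inf
step 3: dist = v0:16,v1:0,v2:29,v3:11,v4:19,v5:inf
step 4: dist = v0:16,v1:0,v2:29,v3:11,v4:19,v5:inf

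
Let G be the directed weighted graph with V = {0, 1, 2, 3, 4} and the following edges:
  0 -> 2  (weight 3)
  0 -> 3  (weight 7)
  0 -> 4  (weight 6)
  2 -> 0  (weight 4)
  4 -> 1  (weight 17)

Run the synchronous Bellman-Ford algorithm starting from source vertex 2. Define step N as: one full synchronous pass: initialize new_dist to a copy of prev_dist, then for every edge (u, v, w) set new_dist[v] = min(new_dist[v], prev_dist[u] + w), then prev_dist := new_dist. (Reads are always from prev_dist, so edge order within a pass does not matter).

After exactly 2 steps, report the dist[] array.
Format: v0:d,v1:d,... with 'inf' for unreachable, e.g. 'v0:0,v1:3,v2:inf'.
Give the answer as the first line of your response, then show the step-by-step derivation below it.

v0:4,v1:inf,v2:0,v3:11,v4:10

step 1: dist = v0:4,v1:inf,v2:0,v3:inf,v4:inf
step 2: dist = v0:4,v1:inf,v2:0,v3:11,v4:10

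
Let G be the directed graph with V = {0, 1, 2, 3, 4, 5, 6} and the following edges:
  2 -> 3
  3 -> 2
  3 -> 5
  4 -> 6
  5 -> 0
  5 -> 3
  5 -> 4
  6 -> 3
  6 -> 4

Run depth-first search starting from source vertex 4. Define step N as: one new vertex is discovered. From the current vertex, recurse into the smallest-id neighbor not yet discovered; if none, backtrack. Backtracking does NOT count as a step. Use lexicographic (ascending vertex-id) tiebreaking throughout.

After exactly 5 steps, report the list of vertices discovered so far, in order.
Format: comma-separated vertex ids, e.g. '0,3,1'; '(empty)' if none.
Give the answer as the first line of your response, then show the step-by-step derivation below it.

4,6,3,2,5

step 1: discover 4; path=4; order=4
step 2: discover 6; path=4>6; order=4,6
step 3: discover 3; path=4>6>3; order=4,6,3
step 4: discover 2; path=4>6>3>2; order=4,6,3,2
step 5: discover 5; path=4>6>3>5; order=4,6,3,2,5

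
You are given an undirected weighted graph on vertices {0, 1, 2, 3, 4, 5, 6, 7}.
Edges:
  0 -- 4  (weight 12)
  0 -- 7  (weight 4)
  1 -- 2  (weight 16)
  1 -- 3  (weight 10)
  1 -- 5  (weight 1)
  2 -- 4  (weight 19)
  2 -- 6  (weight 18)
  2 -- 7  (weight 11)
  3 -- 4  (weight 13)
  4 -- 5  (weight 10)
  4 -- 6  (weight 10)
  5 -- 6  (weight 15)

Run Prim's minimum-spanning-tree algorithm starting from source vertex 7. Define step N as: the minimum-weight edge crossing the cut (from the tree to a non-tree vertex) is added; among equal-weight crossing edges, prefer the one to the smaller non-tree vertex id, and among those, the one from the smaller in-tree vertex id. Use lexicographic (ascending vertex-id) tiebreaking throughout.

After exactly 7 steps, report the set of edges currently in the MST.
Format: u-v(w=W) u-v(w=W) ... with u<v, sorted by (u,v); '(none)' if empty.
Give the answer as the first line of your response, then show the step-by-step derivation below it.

0-4(w=12) 0-7(w=4) 1-3(w=10) 1-5(w=1) 2-7(w=11) 4-5(w=10) 4-6(w=10)

step 1: add edge 0-7 (w=4); MST = {0-7(w=4)}
step 2: add edge 2-7 (w=11); MST = {0-7(w=4) 2-7(w=11)}
step 3: add edge 0-4 (w=12); MST = {0-4(w=12) 0-7(w=4) 2-7(w=11)}
step 4: add edge 4-5 (w=10); MST = {0-4(w=12) 0-7(w=4) 2-7(w=11) 4-5(w=10)}
step 5: add edge 1-5 (w=1); MST = {0-4(w=12) 0-7(w=4) 1-5(w=1) 2-7(w=11) 4-5(w=10)}
step 6: add edge 1-3 (w=10); MST = {0-4(w=12) 0-7(w=4) 1-3(w=10) 1-5(w=1) 2-7(w=11) 4-5(w=10)}
step 7: add edge 4-6 (w=10); MST = {0-4(w=12) 0-7(w=4) 1-3(w=10) 1-5(w=1) 2-7(w=11) 4-5(w=10) 4-6(w=10)}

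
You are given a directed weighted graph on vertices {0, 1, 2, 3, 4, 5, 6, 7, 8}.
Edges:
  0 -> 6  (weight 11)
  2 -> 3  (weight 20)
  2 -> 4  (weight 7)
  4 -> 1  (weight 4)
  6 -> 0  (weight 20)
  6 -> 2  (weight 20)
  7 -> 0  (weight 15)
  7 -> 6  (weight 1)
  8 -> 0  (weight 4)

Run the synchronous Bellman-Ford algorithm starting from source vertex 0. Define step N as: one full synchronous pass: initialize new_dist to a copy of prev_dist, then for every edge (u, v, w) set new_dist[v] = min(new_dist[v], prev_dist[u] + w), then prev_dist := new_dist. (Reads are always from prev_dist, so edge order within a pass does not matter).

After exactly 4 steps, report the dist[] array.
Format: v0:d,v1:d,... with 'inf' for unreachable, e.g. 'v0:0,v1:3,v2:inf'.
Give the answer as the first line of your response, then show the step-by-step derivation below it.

v0:0,v1:42,v2:31,v3:51,v4:38,v5:inf,v6:11,v7:inf,v8:inf

step 1: dist = v0:0,v1:inf,v2:inf,v3:inf,v4:inf,v5:inf,v6:11,v7:inf,v8:inf
step 2: dist = v0:0,v1:inf,v2:31,v3:inf,v4:inf,v5:inf,v6:11,v7:inf,v8:inf
step 3: dist = v0:0,v1:inf,v2:31,v3:51,v4:38,v5:inf,v6:11,v7:inf,v8:inf
step 4: dist = v0:0,v1:42,v2:31,v3:51,v4:38,v5:inf,v6:11,v7:inf,v8:inf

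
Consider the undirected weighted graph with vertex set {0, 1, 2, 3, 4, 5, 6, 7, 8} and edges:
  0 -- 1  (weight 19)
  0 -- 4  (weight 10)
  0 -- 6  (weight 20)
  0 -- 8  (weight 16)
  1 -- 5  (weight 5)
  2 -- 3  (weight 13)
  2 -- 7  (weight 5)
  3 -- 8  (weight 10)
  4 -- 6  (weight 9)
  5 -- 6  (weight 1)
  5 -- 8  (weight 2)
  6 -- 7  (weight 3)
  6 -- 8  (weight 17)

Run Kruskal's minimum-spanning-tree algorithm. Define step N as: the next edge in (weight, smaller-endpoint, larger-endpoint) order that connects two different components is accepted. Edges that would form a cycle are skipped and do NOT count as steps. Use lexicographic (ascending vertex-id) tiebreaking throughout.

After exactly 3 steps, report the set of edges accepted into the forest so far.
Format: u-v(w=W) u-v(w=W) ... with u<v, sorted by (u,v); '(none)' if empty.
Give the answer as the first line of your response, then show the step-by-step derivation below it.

5-6(w=1) 5-8(w=2) 6-7(w=3)

step 1: add edge 5-6 (w=1); MST = {5-6(w=1)}
step 2: add edge 5-8 (w=2); MST = {5-6(w=1) 5-8(w=2)}
step 3: add edge 6-7 (w=3); MST = {5-6(w=1) 5-8(w=2) 6-7(w=3)}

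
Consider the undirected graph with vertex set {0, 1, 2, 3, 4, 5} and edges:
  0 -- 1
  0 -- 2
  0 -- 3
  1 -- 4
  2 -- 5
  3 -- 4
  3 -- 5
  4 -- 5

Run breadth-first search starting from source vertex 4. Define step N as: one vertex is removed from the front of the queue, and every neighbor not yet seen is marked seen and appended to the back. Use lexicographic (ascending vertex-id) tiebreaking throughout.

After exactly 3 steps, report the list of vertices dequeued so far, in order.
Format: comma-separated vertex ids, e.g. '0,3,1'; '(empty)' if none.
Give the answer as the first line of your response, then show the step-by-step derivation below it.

4,1,3

step 1: dequeue 4; queue=[1,3,5]; order=4
step 2: dequeue 1; queue=[3,5,0]; order=4,1
step 3: dequeue 3; queue=[5,0]; order=4,1,3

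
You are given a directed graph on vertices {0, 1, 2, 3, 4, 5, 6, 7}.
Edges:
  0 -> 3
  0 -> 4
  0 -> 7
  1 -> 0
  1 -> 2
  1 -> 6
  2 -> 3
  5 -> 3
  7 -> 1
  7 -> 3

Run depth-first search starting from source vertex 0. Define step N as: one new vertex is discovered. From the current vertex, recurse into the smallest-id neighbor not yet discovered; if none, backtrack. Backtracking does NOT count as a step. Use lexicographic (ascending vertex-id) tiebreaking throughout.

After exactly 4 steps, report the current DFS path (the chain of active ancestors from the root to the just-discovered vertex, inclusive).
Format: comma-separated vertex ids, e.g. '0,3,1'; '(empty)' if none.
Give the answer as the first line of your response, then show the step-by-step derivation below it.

0,7

step 1: discover 0; path=0; order=0
step 2: discover 3; path=0>3; order=0,3
step 3: discover 4; path=0>4; order=0,3,4
step 4: discover 7; path=0>7; order=0,3,4,7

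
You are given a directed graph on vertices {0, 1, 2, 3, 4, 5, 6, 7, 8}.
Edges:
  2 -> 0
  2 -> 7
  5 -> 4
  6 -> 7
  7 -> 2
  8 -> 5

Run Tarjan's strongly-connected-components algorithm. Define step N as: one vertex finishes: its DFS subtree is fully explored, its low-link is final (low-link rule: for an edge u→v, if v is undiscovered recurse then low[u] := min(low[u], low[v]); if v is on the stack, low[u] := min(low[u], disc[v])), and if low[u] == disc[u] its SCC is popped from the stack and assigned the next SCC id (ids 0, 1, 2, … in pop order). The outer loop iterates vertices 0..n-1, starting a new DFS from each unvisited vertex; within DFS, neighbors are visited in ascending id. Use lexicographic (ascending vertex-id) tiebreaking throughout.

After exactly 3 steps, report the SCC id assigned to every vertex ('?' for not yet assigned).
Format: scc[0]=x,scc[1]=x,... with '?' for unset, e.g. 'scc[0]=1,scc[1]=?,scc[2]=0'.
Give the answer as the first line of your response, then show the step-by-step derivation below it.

scc[0]=0,scc[1]=1,scc[2]=?,scc[3]=?,scc[4]=?,scc[5]=?,scc[6]=?,scc[7]=?,scc[8]=?

step 1: low=(low[0]=0,low[1]=?,low[2]=?,low[3]=?,low[4]=?,low[5]=?,low[6]=?,low[7]=?,low[8]=?); scc=(scc[0]=0,scc[1]=?,scc[2]=?,scc[3]=?,scc[4]=?,scc[5]=?,scc[6]=?,scc[7]=?,scc[8]=?)
step 2: low=(low[0]=0,low[1]=1,low[2]=?,low[3]=?,low[4]=?,low[5]=?,low[6]=?,low[7]=?,low[8]=?); scc=(scc[0]=0,scc[1]=1,scc[2]=?,scc[3]=?,scc[4]=?,scc[5]=?,scc[6]=?,scc[7]=?,scc[8]=?)
step 3: low=(low[0]=0,low[1]=1,low[2]=2,low[3]=?,low[4]=?,low[5]=?,low[6]=?,low[7]=2,low[8]=?); scc=(scc[0]=0,scc[1]=1,scc[2]=?,scc[3]=?,scc[4]=?,scc[5]=?,scc[6]=?,scc[7]=?,scc[8]=?)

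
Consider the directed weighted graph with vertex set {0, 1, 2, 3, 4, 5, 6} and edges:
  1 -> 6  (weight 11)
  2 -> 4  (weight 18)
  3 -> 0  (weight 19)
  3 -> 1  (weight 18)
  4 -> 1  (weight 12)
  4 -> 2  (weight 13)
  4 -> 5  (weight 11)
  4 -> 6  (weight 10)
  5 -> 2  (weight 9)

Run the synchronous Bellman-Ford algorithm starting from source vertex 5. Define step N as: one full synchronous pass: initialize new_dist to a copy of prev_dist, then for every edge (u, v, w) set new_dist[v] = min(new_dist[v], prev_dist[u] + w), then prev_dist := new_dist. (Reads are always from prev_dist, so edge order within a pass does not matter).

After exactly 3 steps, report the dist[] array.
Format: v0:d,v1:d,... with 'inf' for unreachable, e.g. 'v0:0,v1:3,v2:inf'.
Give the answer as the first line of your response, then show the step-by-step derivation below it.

v0:inf,v1:39,v2:9,v3:inf,v4:27,v5:0,v6:37

step 1: dist = v0:inf,v1:inf,v2:9,v3:inf,v4:inf,v5:0,v6:inf
step 2: dist = v0:inf,v1:inf,v2:9,v3:inf,v4:27,v5:0,v6:inf
step 3: dist = v0:inf,v1:39,v2:9,v3:inf,v4:27,v5:0,v6:37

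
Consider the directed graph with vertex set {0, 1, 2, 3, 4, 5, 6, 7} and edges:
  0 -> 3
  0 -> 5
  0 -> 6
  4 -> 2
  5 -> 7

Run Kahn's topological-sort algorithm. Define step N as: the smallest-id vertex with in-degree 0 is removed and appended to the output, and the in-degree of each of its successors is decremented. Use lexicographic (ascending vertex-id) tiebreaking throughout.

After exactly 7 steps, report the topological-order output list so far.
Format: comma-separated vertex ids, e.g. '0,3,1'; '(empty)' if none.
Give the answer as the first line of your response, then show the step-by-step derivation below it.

0,1,3,4,2,5,6

step 1: output 0; order=[0]; indeg=(0,0,1,0,0,0,0,1)
step 2: output 1; order=[0,1]; indeg=(0,0,1,0,0,0,0,1)
step 3: output 3; order=[0,1,3]; indeg=(0,0,1,0,0,0,0,1)
step 4: output 4; order=[0,1,3,4]; indeg=(0,0,0,0,0,0,0,1)
step 5: output 2; order=[0,1,3,4,2]; indeg=(0,0,0,0,0,0,0,1)
step 6: output 5; order=[0,1,3,4,2,5]; indeg=(0,0,0,0,0,0,0,0)
step 7: output 6; order=[0,1,3,4,2,5,6]; indeg=(0,0,0,0,0,0,0,0)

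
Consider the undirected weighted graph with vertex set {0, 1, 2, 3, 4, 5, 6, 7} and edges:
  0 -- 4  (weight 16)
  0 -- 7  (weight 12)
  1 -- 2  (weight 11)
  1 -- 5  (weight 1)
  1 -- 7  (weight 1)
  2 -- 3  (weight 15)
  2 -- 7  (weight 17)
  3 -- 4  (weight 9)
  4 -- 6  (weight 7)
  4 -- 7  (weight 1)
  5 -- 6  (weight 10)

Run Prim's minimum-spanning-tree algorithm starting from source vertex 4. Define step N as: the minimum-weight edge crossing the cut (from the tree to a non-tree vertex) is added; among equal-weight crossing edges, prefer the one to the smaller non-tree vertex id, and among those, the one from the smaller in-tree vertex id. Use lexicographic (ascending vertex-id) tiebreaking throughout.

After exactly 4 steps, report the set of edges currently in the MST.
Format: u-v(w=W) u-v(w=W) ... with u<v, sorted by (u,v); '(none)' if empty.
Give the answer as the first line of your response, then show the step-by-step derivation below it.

1-5(w=1) 1-7(w=1) 4-6(w=7) 4-7(w=1)

step 1: add edge 4-7 (w=1); MST = {4-7(w=1)}
step 2: add edge 1-7 (w=1); MST = {1-7(w=1) 4-7(w=1)}
step 3: add edge 1-5 (w=1); MST = {1-5(w=1) 1-7(w=1) 4-7(w=1)}
step 4: add edge 4-6 (w=7); MST = {1-5(w=1) 1-7(w=1) 4-6(w=7) 4-7(w=1)}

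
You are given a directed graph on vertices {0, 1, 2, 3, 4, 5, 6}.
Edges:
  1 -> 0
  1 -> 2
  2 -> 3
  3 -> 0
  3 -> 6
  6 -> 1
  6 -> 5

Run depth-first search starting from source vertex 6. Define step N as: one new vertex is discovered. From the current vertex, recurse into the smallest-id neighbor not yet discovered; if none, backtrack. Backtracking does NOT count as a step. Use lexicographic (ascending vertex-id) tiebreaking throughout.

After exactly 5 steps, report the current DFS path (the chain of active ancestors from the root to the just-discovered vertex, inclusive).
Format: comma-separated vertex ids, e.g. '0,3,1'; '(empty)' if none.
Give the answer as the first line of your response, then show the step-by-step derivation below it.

6,1,2,3

step 1: discover 6; path=6; order=6
step 2: discover 1; path=6>1; order=6,1
step 3: discover 0; path=6>1>0; order=6,1,0
step 4: discover 2; path=6>1>2; order=6,1,0,2
step 5: discover 3; path=6>1>2>3; order=6,1,0,2,3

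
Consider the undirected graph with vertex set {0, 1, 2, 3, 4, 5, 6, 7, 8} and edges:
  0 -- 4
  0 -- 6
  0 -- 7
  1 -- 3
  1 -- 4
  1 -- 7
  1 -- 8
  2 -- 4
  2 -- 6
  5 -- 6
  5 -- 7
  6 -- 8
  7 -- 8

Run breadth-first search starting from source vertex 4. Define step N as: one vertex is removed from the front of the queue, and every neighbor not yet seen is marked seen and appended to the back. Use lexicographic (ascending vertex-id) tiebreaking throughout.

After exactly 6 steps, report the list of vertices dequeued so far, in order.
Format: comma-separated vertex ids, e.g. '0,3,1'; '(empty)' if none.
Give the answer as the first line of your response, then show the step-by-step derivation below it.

4,0,1,2,6,7

step 1: dequeue 4; queue=[0,1,2]; order=4
step 2: dequeue 0; queue=[1,2,6,7]; order=4,0
step 3: dequeue 1; queue=[2,6,7,3,8]; order=4,0,1
step 4: dequeue 2; queue=[6,7,3,8]; order=4,0,1,2
step 5: dequeue 6; queue=[7,3,8,5]; order=4,0,1,2,6
step 6: dequeue 7; queue=[3,8,5]; order=4,0,1,2,6,7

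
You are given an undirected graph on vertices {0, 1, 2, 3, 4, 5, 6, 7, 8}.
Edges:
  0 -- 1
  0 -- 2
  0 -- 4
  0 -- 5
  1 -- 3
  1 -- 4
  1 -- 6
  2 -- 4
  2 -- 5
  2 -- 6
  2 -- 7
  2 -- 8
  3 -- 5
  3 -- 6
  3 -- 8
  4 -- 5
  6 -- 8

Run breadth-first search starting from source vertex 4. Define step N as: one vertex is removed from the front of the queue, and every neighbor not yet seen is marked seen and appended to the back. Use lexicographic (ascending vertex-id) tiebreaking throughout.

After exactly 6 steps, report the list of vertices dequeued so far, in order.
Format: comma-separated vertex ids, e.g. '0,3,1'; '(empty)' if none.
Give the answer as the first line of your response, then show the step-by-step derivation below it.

4,0,1,2,5,3

step 1: dequeue 4; queue=[0,1,2,5]; order=4
step 2: dequeue 0; queue=[1,2,5]; order=4,0
step 3: dequeue 1; queue=[2,5,3,6]; order=4,0,1
step 4: dequeue 2; queue=[5,3,6,7,8]; order=4,0,1,2
step 5: dequeue 5; queue=[3,6,7,8]; order=4,0,1,2,5
step 6: dequeue 3; queue=[6,7,8]; order=4,0,1,2,5,3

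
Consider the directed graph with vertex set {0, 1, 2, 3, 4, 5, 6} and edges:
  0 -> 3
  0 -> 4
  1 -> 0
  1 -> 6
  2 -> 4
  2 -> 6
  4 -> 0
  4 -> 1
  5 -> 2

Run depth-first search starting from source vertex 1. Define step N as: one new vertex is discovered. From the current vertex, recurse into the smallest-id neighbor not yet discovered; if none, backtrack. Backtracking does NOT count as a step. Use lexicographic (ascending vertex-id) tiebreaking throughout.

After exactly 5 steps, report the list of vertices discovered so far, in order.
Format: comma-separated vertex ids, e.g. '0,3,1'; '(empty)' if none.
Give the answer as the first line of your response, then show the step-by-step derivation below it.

1,0,3,4,6

step 1: discover 1; path=1; order=1
step 2: discover 0; path=1>0; order=1,0
step 3: discover 3; path=1>0>3; order=1,0,3
step 4: discover 4; path=1>0>4; order=1,0,3,4
step 5: discover 6; path=1>6; order=1,0,3,4,6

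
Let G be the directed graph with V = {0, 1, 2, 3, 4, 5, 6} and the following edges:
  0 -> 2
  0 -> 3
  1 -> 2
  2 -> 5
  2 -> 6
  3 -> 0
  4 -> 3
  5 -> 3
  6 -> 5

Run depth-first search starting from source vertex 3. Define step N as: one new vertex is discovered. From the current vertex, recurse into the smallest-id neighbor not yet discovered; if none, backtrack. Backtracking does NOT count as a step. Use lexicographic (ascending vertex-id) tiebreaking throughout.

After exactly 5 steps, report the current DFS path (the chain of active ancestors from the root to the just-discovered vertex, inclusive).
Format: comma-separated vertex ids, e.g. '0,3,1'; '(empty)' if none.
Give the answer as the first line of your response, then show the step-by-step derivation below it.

3,0,2,6

step 1: discover 3; path=3; order=3
step 2: discover 0; path=3>0; order=3,0
step 3: discover 2; path=3>0>2; order=3,0,2
step 4: discover 5; path=3>0>2>5; order=3,0,2,5
step 5: discover 6; path=3>0>2>6; order=3,0,2,5,6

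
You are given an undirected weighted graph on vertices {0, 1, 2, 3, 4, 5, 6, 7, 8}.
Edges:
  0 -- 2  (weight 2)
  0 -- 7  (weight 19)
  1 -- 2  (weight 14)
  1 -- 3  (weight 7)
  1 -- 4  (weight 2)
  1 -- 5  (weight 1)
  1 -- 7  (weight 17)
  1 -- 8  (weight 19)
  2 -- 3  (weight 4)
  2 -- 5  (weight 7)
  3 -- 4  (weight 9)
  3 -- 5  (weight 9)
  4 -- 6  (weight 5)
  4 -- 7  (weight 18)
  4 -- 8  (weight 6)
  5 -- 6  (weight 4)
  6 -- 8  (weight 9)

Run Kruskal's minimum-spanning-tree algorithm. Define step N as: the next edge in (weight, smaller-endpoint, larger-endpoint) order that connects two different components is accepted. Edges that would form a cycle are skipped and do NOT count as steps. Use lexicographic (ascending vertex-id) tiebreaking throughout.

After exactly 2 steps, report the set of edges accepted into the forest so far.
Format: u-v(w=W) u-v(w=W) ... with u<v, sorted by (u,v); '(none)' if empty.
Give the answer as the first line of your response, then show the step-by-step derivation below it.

0-2(w=2) 1-5(w=1)

step 1: add edge 1-5 (w=1); MST = {1-5(w=1)}
step 2: add edge 0-2 (w=2); MST = {0-2(w=2) 1-5(w=1)}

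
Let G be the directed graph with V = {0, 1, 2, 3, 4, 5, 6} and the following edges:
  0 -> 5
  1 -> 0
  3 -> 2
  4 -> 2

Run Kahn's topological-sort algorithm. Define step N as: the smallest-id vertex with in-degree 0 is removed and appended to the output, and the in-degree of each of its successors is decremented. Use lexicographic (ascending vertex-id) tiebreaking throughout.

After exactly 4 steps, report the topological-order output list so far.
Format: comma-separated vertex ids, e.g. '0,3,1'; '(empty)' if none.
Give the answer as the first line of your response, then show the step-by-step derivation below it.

1,0,3,4

step 1: output 1; order=[1]; indeg=(0,0,2,0,0,1,0)
step 2: output 0; order=[1,0]; indeg=(0,0,2,0,0,0,0)
step 3: output 3; order=[1,0,3]; indeg=(0,0,1,0,0,0,0)
step 4: output 4; order=[1,0,3,4]; indeg=(0,0,0,0,0,0,0)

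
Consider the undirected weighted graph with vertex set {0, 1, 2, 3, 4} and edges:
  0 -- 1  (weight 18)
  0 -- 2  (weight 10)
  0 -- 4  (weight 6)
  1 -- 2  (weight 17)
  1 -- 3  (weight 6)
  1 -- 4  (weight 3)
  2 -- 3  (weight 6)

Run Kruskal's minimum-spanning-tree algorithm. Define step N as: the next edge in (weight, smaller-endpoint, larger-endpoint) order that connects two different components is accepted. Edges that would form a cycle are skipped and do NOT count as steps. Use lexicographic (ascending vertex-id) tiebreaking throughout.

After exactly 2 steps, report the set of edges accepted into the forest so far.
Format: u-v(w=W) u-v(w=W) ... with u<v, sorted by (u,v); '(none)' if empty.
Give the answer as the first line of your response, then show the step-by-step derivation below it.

0-4(w=6) 1-4(w=3)

step 1: add edge 1-4 (w=3); MST = {1-4(w=3)}
step 2: add edge 0-4 (w=6); MST = {0-4(w=6) 1-4(w=3)}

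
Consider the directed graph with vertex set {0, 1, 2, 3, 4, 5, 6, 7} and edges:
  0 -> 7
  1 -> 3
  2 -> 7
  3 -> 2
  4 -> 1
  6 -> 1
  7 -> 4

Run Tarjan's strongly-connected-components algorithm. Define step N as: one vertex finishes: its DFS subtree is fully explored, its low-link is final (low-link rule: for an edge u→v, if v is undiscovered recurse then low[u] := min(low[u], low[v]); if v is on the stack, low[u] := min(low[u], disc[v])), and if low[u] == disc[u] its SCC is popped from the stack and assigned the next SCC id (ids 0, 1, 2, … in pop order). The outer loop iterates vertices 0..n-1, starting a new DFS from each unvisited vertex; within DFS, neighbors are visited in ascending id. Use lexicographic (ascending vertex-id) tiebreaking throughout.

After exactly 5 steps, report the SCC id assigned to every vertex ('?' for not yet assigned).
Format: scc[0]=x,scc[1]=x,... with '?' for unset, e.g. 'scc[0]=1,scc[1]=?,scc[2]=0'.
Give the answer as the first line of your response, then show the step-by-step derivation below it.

scc[0]=?,scc[1]=0,scc[2]=0,scc[3]=0,scc[4]=0,scc[5]=?,scc[6]=?,scc[7]=0

step 1: low=(low[0]=0,low[1]=3,low[2]=1,low[3]=4,low[4]=2,low[5]=?,low[6]=?,low[7]=1); scc=(scc[0]=?,scc[1]=?,scc[2]=?,scc[3]=?,scc[4]=?,scc[5]=?,scc[6]=?,scc[7]=?)
step 2: low=(low[0]=0,low[1]=3,low[2]=1,low[3]=1,low[4]=2,low[5]=?,low[6]=?,low[7]=1); scc=(scc[0]=?,scc[1]=?,scc[2]=?,scc[3]=?,scc[4]=?,scc[5]=?,scc[6]=?,scc[7]=?)
step 3: low=(low[0]=0,low[1]=1,low[2]=1,low[3]=1,low[4]=2,low[5]=?,low[6]=?,low[7]=1); scc=(scc[0]=?,scc[1]=?,scc[2]=?,scc[3]=?,scc[4]=?,scc[5]=?,scc[6]=?,scc[7]=?)
step 4: low=(low[0]=0,low[1]=1,low[2]=1,low[3]=1,low[4]=1,low[5]=?,low[6]=?,low[7]=1); scc=(scc[0]=?,scc[1]=?,scc[2]=?,scc[3]=?,scc[4]=?,scc[5]=?,scc[6]=?,scc[7]=?)
step 5: low=(low[0]=0,low[1]=1,low[2]=1,low[3]=1,low[4]=1,low[5]=?,low[6]=?,low[7]=1); scc=(scc[0]=?,scc[1]=0,scc[2]=0,scc[3]=0,scc[4]=0,scc[5]=?,scc[6]=?,scc[7]=0)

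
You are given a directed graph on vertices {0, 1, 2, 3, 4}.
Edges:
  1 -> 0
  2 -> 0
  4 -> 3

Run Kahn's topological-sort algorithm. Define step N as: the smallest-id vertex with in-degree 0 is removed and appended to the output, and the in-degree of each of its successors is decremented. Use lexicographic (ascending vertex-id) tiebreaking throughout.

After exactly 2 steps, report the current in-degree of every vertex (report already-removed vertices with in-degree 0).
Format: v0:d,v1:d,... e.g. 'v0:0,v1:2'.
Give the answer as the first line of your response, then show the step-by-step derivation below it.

v0:0,v1:0,v2:0,v3:1,v4:0

step 1: output 1; order=[1]; indeg=(1,0,0,1,0)
step 2: output 2; order=[1,2]; indeg=(0,0,0,1,0)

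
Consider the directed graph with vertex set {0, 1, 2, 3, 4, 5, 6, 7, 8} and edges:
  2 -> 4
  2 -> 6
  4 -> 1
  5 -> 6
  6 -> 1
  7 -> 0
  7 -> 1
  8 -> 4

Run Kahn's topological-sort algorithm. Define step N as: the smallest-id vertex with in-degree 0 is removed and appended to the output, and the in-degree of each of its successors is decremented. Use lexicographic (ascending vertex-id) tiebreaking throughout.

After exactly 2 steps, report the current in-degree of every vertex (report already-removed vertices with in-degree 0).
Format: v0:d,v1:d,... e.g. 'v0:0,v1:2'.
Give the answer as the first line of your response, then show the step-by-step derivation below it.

v0:1,v1:3,v2:0,v3:0,v4:1,v5:0,v6:1,v7:0,v8:0

step 1: output 2; order=[2]; indeg=(1,3,0,0,1,0,1,0,0)
step 2: output 3; order=[2,3]; indeg=(1,3,0,0,1,0,1,0,0)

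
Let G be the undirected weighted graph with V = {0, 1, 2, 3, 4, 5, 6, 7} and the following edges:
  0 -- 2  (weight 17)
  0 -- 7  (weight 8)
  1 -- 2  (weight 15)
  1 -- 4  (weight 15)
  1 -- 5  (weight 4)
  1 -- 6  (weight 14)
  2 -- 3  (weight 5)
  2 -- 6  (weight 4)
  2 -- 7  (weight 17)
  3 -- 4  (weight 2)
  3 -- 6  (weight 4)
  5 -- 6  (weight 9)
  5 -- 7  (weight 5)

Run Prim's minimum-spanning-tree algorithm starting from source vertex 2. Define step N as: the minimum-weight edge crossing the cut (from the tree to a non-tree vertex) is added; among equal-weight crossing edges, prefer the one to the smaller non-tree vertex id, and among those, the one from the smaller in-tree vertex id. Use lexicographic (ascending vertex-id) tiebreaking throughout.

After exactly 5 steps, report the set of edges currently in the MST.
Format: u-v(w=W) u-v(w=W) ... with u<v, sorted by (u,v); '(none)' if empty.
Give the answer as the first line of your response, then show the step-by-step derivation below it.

1-5(w=4) 2-6(w=4) 3-4(w=2) 3-6(w=4) 5-6(w=9)

step 1: add edge 2-6 (w=4); MST = {2-6(w=4)}
step 2: add edge 3-6 (w=4); MST = {2-6(w=4) 3-6(w=4)}
step 3: add edge 3-4 (w=2); MST = {2-6(w=4) 3-4(w=2) 3-6(w=4)}
step 4: add edge 5-6 (w=9); MST = {2-6(w=4) 3-4(w=2) 3-6(w=4) 5-6(w=9)}
step 5: add edge 1-5 (w=4); MST = {1-5(w=4) 2-6(w=4) 3-4(w=2) 3-6(w=4) 5-6(w=9)}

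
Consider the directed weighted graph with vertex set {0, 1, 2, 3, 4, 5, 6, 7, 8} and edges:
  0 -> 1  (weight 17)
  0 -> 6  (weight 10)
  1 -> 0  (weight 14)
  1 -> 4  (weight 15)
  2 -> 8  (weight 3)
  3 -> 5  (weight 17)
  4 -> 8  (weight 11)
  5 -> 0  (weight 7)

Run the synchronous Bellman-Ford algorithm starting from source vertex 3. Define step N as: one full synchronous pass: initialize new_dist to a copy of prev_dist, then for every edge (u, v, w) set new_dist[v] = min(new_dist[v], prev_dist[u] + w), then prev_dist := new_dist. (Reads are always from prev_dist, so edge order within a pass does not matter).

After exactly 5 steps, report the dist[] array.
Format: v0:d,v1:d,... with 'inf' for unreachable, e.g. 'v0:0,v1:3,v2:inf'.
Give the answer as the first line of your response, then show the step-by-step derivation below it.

v0:24,v1:41,v2:inf,v3:0,v4:56,v5:17,v6:34,v7:inf,v8:67

step 1: dist = v0:inf,v1:inf,v2:inf,v3:0,v4:inf,v5:17,v6:inf,v7:inf,v8:inf
step 2: dist = v0:24,v1:inf,v2:inf,v3:0,v4:inf,v5:17,v6:inf,v7:inf,v8:inf
step 3: dist = v0:24,v1:41,v2:inf,v3:0,v4:inf,v5:17,v6:34,v7:inf,v8:inf
step 4: dist = v0:24,v1:41,v2:inf,v3:0,v4:56,v5:17,v6:34,v7:inf,v8:inf
step 5: dist = v0:24,v1:41,v2:inf,v3:0,v4:56,v5:17,v6:34,v7:inf,v8:67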